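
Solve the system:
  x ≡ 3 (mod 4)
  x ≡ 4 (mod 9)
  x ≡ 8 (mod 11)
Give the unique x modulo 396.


Moduli 4, 9, 11 are pairwise coprime; by CRT there is a unique solution modulo M = 4 · 9 · 11 = 396.
Solve pairwise, accumulating the modulus:
  Start with x ≡ 3 (mod 4).
  Combine with x ≡ 4 (mod 9): since gcd(4, 9) = 1, we get a unique residue mod 36.
    Write x = 3 + 4·t and substitute into x ≡ 4 (mod 9): 4·t ≡ 4 − 3 = 1 (mod 9).
    The inverse of 4 mod 9 is 7 (since 4·7 = 28 = 3·9 + 1), so t ≡ 7·1 = 7 ≡ 7 (mod 9).
    Then x = 3 + 4·7 = 31, valid modulo lcm(4, 9) = 36: x ≡ 31 (mod 36).
  Combine with x ≡ 8 (mod 11): since gcd(36, 11) = 1, we get a unique residue mod 396.
    Write x = 31 + 36·t and substitute into x ≡ 8 (mod 11): 36·t ≡ 8 − 31 = -23 (mod 11).
    Reduce coefficients mod 11: 3·t ≡ 10 (mod 11).
    The inverse of 3 mod 11 is 4 (since 3·4 = 12 = 1·11 + 1), so t ≡ 4·10 = 40 ≡ 7 (mod 11).
    Then x = 31 + 36·7 = 283, valid modulo lcm(36, 11) = 396: x ≡ 283 (mod 396).
Verify: 283 mod 4 = 3 ✓, 283 mod 9 = 4 ✓, 283 mod 11 = 8 ✓.

x ≡ 283 (mod 396).


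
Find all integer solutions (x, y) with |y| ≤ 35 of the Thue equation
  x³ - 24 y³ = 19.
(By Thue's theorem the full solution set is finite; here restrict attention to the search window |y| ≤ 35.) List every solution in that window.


The equation is x³ - 24y³ = 19. For fixed y, x³ = 24·y³ + 19, so a solution requires the RHS to be a perfect cube.
Strategy: iterate y from -35 to 35, compute RHS = 24·y³ + 19, and check whether it is a (positive or negative) perfect cube.
Check small values of y:
  y = 0: RHS = 19 is not a perfect cube.
  y = 1: RHS = 43 is not a perfect cube.
  y = -1: RHS = -5 is not a perfect cube.
  y = 2: RHS = 211 is not a perfect cube.
  y = -2: RHS = -173 is not a perfect cube.
  y = 3: RHS = 667 is not a perfect cube.
  y = -3: RHS = -629 is not a perfect cube.
Continuing the search up to |y| = 35 finds no solutions either.
No (x, y) in the scanned range satisfies the equation.

No integer solutions with |y| ≤ 35.


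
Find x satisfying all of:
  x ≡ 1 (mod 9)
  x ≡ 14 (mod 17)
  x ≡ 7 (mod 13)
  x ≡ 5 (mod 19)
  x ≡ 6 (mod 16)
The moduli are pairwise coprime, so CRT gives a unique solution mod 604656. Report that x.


Product of moduli M = 9 · 17 · 13 · 19 · 16 = 604656.
Merge one congruence at a time:
  Start: x ≡ 1 (mod 9).
  Combine with x ≡ 14 (mod 17); new modulus lcm = 153.
    Write x = 1 + 9·t and substitute into x ≡ 14 (mod 17): 9·t ≡ 14 − 1 = 13 (mod 17).
    The inverse of 9 mod 17 is 2 (since 9·2 = 18 = 1·17 + 1), so t ≡ 2·13 = 26 ≡ 9 (mod 17).
    Then x = 1 + 9·9 = 82, valid modulo lcm(9, 17) = 153: x ≡ 82 (mod 153).
  Combine with x ≡ 7 (mod 13); new modulus lcm = 1989.
    Write x = 82 + 153·t and substitute into x ≡ 7 (mod 13): 153·t ≡ 7 − 82 = -75 (mod 13).
    Reduce coefficients mod 13: 10·t ≡ 3 (mod 13).
    The inverse of 10 mod 13 is 4 (since 10·4 = 40 = 3·13 + 1), so t ≡ 4·3 = 12 ≡ 12 (mod 13).
    Then x = 82 + 153·12 = 1918, valid modulo lcm(153, 13) = 1989: x ≡ 1918 (mod 1989).
  Combine with x ≡ 5 (mod 19); new modulus lcm = 37791.
    Write x = 1918 + 1989·t and substitute into x ≡ 5 (mod 19): 1989·t ≡ 5 − 1918 = -1913 (mod 19).
    Reduce coefficients mod 19: 13·t ≡ 6 (mod 19).
    The inverse of 13 mod 19 is 3 (since 13·3 = 39 = 2·19 + 1), so t ≡ 3·6 = 18 ≡ 18 (mod 19).
    Then x = 1918 + 1989·18 = 37720, valid modulo lcm(1989, 19) = 37791: x ≡ 37720 (mod 37791).
  Combine with x ≡ 6 (mod 16); new modulus lcm = 604656.
    Write x = 37720 + 37791·t and substitute into x ≡ 6 (mod 16): 37791·t ≡ 6 − 37720 = -37714 (mod 16).
    Reduce coefficients mod 16: 15·t ≡ 14 (mod 16).
    The inverse of 15 mod 16 is 15 (since 15·15 = 225 = 14·16 + 1), so t ≡ 15·14 = 210 ≡ 2 (mod 16).
    Then x = 37720 + 37791·2 = 113302, valid modulo lcm(37791, 16) = 604656: x ≡ 113302 (mod 604656).
Verify against each original: 113302 mod 9 = 1, 113302 mod 17 = 14, 113302 mod 13 = 7, 113302 mod 19 = 5, 113302 mod 16 = 6.

x ≡ 113302 (mod 604656).


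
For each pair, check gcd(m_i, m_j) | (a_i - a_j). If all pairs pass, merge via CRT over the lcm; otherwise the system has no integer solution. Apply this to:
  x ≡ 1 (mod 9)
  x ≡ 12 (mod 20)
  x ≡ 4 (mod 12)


Moduli 9, 20, 12 are not pairwise coprime, so CRT works modulo lcm(m_i) when all pairwise compatibility conditions hold.
Pairwise compatibility: gcd(m_i, m_j) must divide a_i - a_j for every pair.
Merge one congruence at a time:
  Start: x ≡ 1 (mod 9).
  Combine with x ≡ 12 (mod 20): gcd(9, 20) = 1; 12 - 1 = 11, which IS divisible by 1, so compatible.
    Write x = 1 + 9·t and substitute into x ≡ 12 (mod 20): 9·t ≡ 12 − 1 = 11 (mod 20).
    The inverse of 9 mod 20 is 9 (since 9·9 = 81 = 4·20 + 1), so t ≡ 9·11 = 99 ≡ 19 (mod 20).
    Then x = 1 + 9·19 = 172, valid modulo lcm(9, 20) = 180: x ≡ 172 (mod 180).
  Combine with x ≡ 4 (mod 12): gcd(180, 12) = 12; 4 - 172 = -168, which IS divisible by 12, so compatible.
    Write x = 172 + 180·t and substitute into x ≡ 4 (mod 12): 180·t ≡ 4 − 172 = -168 (mod 12).
    Divide the congruence (and modulus) by g = 12: 15·t ≡ -14 (mod 1).
    Modulo 1 every t works; take t = 0.
    Then x = 172 + 180·0 = 172, valid modulo lcm(180, 12) = 180: x ≡ 172 (mod 180).
Verify: 172 mod 9 = 1, 172 mod 20 = 12, 172 mod 12 = 4.

x ≡ 172 (mod 180).


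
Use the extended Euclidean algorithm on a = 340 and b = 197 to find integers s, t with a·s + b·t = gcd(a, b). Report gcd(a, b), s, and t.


Euclidean algorithm on (340, 197) — divide until remainder is 0:
  340 = 1 · 197 + 143
  197 = 1 · 143 + 54
  143 = 2 · 54 + 35
  54 = 1 · 35 + 19
  35 = 1 · 19 + 16
  19 = 1 · 16 + 3
  16 = 5 · 3 + 1
  3 = 3 · 1 + 0
gcd(340, 197) = 1.
Track Bezout coefficients alongside the remainders: start with r₀ = 340 = a·1 + b·0 (s = 1, t = 0) and r₁ = 197 = a·0 + b·1 (s = 0, t = 1); each new remainder r_{k+1} = r_{k-1} − q_k·r_k inherits s_{k+1} = s_{k-1} − q_k·s_k, t_{k+1} = t_{k-1} − q_k·t_k, so r_k = a·s_k + b·t_k at every step:
  q = 1: r = 143, s = 1 − 1·0 = 1, t = 0 − 1·1 = -1  (check: 340·1 + 197·(-1) = 143)
  q = 1: r = 54, s = 0 − 1·1 = -1, t = 1 − 1·(-1) = 2  (check: 340·(-1) + 197·2 = 54)
  q = 2: r = 35, s = 1 − 2·(-1) = 3, t = -1 − 2·2 = -5  (check: 340·3 + 197·(-5) = 35)
  q = 1: r = 19, s = -1 − 1·3 = -4, t = 2 − 1·(-5) = 7  (check: 340·(-4) + 197·7 = 19)
  q = 1: r = 16, s = 3 − 1·(-4) = 7, t = -5 − 1·7 = -12  (check: 340·7 + 197·(-12) = 16)
  q = 1: r = 3, s = -4 − 1·7 = -11, t = 7 − 1·(-12) = 19  (check: 340·(-11) + 197·19 = 3)
  q = 5: r = 1, s = 7 − 5·(-11) = 62, t = -12 − 5·19 = -107  (check: 340·62 + 197·(-107) = 1)
The row with r = 1 (the gcd) gives the Bezout coefficients s = 62, t = -107.
Result: 340 · (62) + 197 · (-107) = 1.

gcd(340, 197) = 1; s = 62, t = -107 (check: 340·62 + 197·(-107) = 1).


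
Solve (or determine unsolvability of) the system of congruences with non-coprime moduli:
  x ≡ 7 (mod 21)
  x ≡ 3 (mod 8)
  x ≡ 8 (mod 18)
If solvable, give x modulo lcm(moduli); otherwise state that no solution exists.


Moduli 21, 8, 18 are not pairwise coprime, so CRT works modulo lcm(m_i) when all pairwise compatibility conditions hold.
Pairwise compatibility: gcd(m_i, m_j) must divide a_i - a_j for every pair.
Merge one congruence at a time:
  Start: x ≡ 7 (mod 21).
  Combine with x ≡ 3 (mod 8): gcd(21, 8) = 1; 3 - 7 = -4, which IS divisible by 1, so compatible.
    Write x = 7 + 21·t and substitute into x ≡ 3 (mod 8): 21·t ≡ 3 − 7 = -4 (mod 8).
    Reduce coefficients mod 8: 5·t ≡ 4 (mod 8).
    The inverse of 5 mod 8 is 5 (since 5·5 = 25 = 3·8 + 1), so t ≡ 5·4 = 20 ≡ 4 (mod 8).
    Then x = 7 + 21·4 = 91, valid modulo lcm(21, 8) = 168: x ≡ 91 (mod 168).
  Combine with x ≡ 8 (mod 18): gcd(168, 18) = 6, and 8 - 91 = -83 is NOT divisible by 6.
    ⇒ system is inconsistent (no integer solution).

No solution (the system is inconsistent).


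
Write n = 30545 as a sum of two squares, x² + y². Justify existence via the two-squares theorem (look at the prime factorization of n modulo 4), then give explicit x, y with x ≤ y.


Step 1: Factor n = 30545 = 5 · 41 · 149.
Step 2: Check the mod-4 condition on each prime factor: 5 ≡ 1 (mod 4), exponent 1; 41 ≡ 1 (mod 4), exponent 1; 149 ≡ 1 (mod 4), exponent 1.
All primes ≡ 3 (mod 4) appear to even exponent (or don't appear), so by the two-squares theorem n IS expressible as a sum of two squares.
Step 3: Build a representation. Here n = 5 · 41 · 149 is a product of primes ≡ 1 (mod 4). Each prime p ≡ 1 (mod 4) is itself a sum of two squares; find a² by testing p − a² for a perfect square:
  5: 5 − 1² = 4 = 2² ⇒ 5 = 1² + 2².
  41: 41 − 1² = 40, 41 − 2² = 37, 41 − 3² = 32, 41 − 4² = 25 = 5² ⇒ 41 = 4² + 5².
  149: 149 − 1² = 148, 149 − 2² = 145, 149 − 3² = 140, 149 − 4² = 133, 149 − 5² = 124, 149 − 6² = 113, 149 − 7² = 100 = 10² ⇒ 149 = 7² + 10².
  Combine using the Brahmagupta–Fibonacci identity (a² + b²)(c² + d²) = (ac − bd)² + (ad + bc)² = (ac + bd)² + (ad − bc)²:
  5 · 41 = 205: from (1² + 2²)(4² + 5²), take (1·4 − 2·5, 1·5 + 2·4) = (4 − 10, 5 + 8) = (-6, 13); dropping signs (only squares matter) gives (6, 13); check 6² + 13² = 36 + 169 = 205 ✓.
  205 · 149 = 30545: from (6² + 13²)(7² + 10²), take (6·7 − 13·10, 6·10 + 13·7) = (42 − 130, 60 + 91) = (-88, 151); dropping signs (only squares matter) gives (88, 151); check 88² + 151² = 7744 + 22801 = 30545 ✓.
Step 4: Order so x ≤ y and verify: 88² + 151² = 7744 + 22801 = 30545 = n. ✓

n = 30545 = 88² + 151² (one valid representation with x ≤ y).


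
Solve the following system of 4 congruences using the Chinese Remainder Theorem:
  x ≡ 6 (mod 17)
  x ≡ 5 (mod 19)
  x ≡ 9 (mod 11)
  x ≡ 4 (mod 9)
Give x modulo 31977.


Product of moduli M = 17 · 19 · 11 · 9 = 31977.
Merge one congruence at a time:
  Start: x ≡ 6 (mod 17).
  Combine with x ≡ 5 (mod 19); new modulus lcm = 323.
    Write x = 6 + 17·t and substitute into x ≡ 5 (mod 19): 17·t ≡ 5 − 6 = -1 (mod 19).
    Reduce coefficients mod 19: 17·t ≡ 18 (mod 19).
    The inverse of 17 mod 19 is 9 (since 17·9 = 153 = 8·19 + 1), so t ≡ 9·18 = 162 ≡ 10 (mod 19).
    Then x = 6 + 17·10 = 176, valid modulo lcm(17, 19) = 323: x ≡ 176 (mod 323).
  Combine with x ≡ 9 (mod 11); new modulus lcm = 3553.
    Write x = 176 + 323·t and substitute into x ≡ 9 (mod 11): 323·t ≡ 9 − 176 = -167 (mod 11).
    Reduce coefficients mod 11: 4·t ≡ 9 (mod 11).
    The inverse of 4 mod 11 is 3 (since 4·3 = 12 = 1·11 + 1), so t ≡ 3·9 = 27 ≡ 5 (mod 11).
    Then x = 176 + 323·5 = 1791, valid modulo lcm(323, 11) = 3553: x ≡ 1791 (mod 3553).
  Combine with x ≡ 4 (mod 9); new modulus lcm = 31977.
    Write x = 1791 + 3553·t and substitute into x ≡ 4 (mod 9): 3553·t ≡ 4 − 1791 = -1787 (mod 9).
    Reduce coefficients mod 9: 7·t ≡ 4 (mod 9).
    The inverse of 7 mod 9 is 4 (since 7·4 = 28 = 3·9 + 1), so t ≡ 4·4 = 16 ≡ 7 (mod 9).
    Then x = 1791 + 3553·7 = 26662, valid modulo lcm(3553, 9) = 31977: x ≡ 26662 (mod 31977).
Verify against each original: 26662 mod 17 = 6, 26662 mod 19 = 5, 26662 mod 11 = 9, 26662 mod 9 = 4.

x ≡ 26662 (mod 31977).


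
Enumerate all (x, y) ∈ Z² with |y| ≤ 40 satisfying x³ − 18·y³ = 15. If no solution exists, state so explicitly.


The equation is x³ - 18y³ = 15. For fixed y, x³ = 18·y³ + 15, so a solution requires the RHS to be a perfect cube.
Strategy: iterate y from -40 to 40, compute RHS = 18·y³ + 15, and check whether it is a (positive or negative) perfect cube.
Check small values of y:
  y = 0: RHS = 15 is not a perfect cube.
  y = 1: RHS = 33 is not a perfect cube.
  y = -1: RHS = -3 is not a perfect cube.
  y = 2: RHS = 159 is not a perfect cube.
  y = -2: RHS = -129 is not a perfect cube.
  y = 3: RHS = 501 is not a perfect cube.
  y = -3: RHS = -471 is not a perfect cube.
Continuing the search up to |y| = 40 finds no solutions either.
No (x, y) in the scanned range satisfies the equation.

No integer solutions with |y| ≤ 40.


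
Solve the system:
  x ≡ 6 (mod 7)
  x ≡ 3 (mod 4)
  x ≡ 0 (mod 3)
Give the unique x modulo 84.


Moduli 7, 4, 3 are pairwise coprime; by CRT there is a unique solution modulo M = 7 · 4 · 3 = 84.
Solve pairwise, accumulating the modulus:
  Start with x ≡ 6 (mod 7).
  Combine with x ≡ 3 (mod 4): since gcd(7, 4) = 1, we get a unique residue mod 28.
    Write x = 6 + 7·t and substitute into x ≡ 3 (mod 4): 7·t ≡ 3 − 6 = -3 (mod 4).
    Reduce coefficients mod 4: 3·t ≡ 1 (mod 4).
    The inverse of 3 mod 4 is 3 (since 3·3 = 9 = 2·4 + 1), so t ≡ 3·1 = 3 ≡ 3 (mod 4).
    Then x = 6 + 7·3 = 27, valid modulo lcm(7, 4) = 28: x ≡ 27 (mod 28).
  Combine with x ≡ 0 (mod 3): since gcd(28, 3) = 1, we get a unique residue mod 84.
    Write x = 27 + 28·t and substitute into x ≡ 0 (mod 3): 28·t ≡ 0 − 27 = -27 (mod 3).
    Reduce coefficients mod 3: 1·t ≡ 0 (mod 3).
    So t ≡ 0 (mod 3).
    Then x = 27 + 28·0 = 27, valid modulo lcm(28, 3) = 84: x ≡ 27 (mod 84).
Verify: 27 mod 7 = 6 ✓, 27 mod 4 = 3 ✓, 27 mod 3 = 0 ✓.

x ≡ 27 (mod 84).


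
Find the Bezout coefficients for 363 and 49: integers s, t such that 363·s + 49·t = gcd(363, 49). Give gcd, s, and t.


Euclidean algorithm on (363, 49) — divide until remainder is 0:
  363 = 7 · 49 + 20
  49 = 2 · 20 + 9
  20 = 2 · 9 + 2
  9 = 4 · 2 + 1
  2 = 2 · 1 + 0
gcd(363, 49) = 1.
Track Bezout coefficients alongside the remainders: start with r₀ = 363 = a·1 + b·0 (s = 1, t = 0) and r₁ = 49 = a·0 + b·1 (s = 0, t = 1); each new remainder r_{k+1} = r_{k-1} − q_k·r_k inherits s_{k+1} = s_{k-1} − q_k·s_k, t_{k+1} = t_{k-1} − q_k·t_k, so r_k = a·s_k + b·t_k at every step:
  q = 7: r = 20, s = 1 − 7·0 = 1, t = 0 − 7·1 = -7  (check: 363·1 + 49·(-7) = 20)
  q = 2: r = 9, s = 0 − 2·1 = -2, t = 1 − 2·(-7) = 15  (check: 363·(-2) + 49·15 = 9)
  q = 2: r = 2, s = 1 − 2·(-2) = 5, t = -7 − 2·15 = -37  (check: 363·5 + 49·(-37) = 2)
  q = 4: r = 1, s = -2 − 4·5 = -22, t = 15 − 4·(-37) = 163  (check: 363·(-22) + 49·163 = 1)
The row with r = 1 (the gcd) gives the Bezout coefficients s = -22, t = 163.
Result: 363 · (-22) + 49 · (163) = 1.

gcd(363, 49) = 1; s = -22, t = 163 (check: 363·(-22) + 49·163 = 1).


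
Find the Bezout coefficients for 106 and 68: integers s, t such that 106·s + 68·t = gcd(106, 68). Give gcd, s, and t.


Euclidean algorithm on (106, 68) — divide until remainder is 0:
  106 = 1 · 68 + 38
  68 = 1 · 38 + 30
  38 = 1 · 30 + 8
  30 = 3 · 8 + 6
  8 = 1 · 6 + 2
  6 = 3 · 2 + 0
gcd(106, 68) = 2.
Track Bezout coefficients alongside the remainders: start with r₀ = 106 = a·1 + b·0 (s = 1, t = 0) and r₁ = 68 = a·0 + b·1 (s = 0, t = 1); each new remainder r_{k+1} = r_{k-1} − q_k·r_k inherits s_{k+1} = s_{k-1} − q_k·s_k, t_{k+1} = t_{k-1} − q_k·t_k, so r_k = a·s_k + b·t_k at every step:
  q = 1: r = 38, s = 1 − 1·0 = 1, t = 0 − 1·1 = -1  (check: 106·1 + 68·(-1) = 38)
  q = 1: r = 30, s = 0 − 1·1 = -1, t = 1 − 1·(-1) = 2  (check: 106·(-1) + 68·2 = 30)
  q = 1: r = 8, s = 1 − 1·(-1) = 2, t = -1 − 1·2 = -3  (check: 106·2 + 68·(-3) = 8)
  q = 3: r = 6, s = -1 − 3·2 = -7, t = 2 − 3·(-3) = 11  (check: 106·(-7) + 68·11 = 6)
  q = 1: r = 2, s = 2 − 1·(-7) = 9, t = -3 − 1·11 = -14  (check: 106·9 + 68·(-14) = 2)
The row with r = 2 (the gcd) gives the Bezout coefficients s = 9, t = -14.
Result: 106 · (9) + 68 · (-14) = 2.

gcd(106, 68) = 2; s = 9, t = -14 (check: 106·9 + 68·(-14) = 2).


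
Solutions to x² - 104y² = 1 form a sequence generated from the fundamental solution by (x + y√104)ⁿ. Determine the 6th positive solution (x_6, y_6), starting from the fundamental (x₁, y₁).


Step 1: Find the fundamental solution (x₁, y₁) of x² - 104y² = 1.
  Expand √104 as a continued fraction. a₀ = ⌊√104⌋ = 10; iterate m_{k+1} = d_k·a_k − m_k, d_{k+1} = (104 − m_{k+1}²)/d_k, a_{k+1} = ⌊(a₀ + m_{k+1})/d_{k+1}⌋ (starting m₀ = 0, d₀ = 1), with convergents p_k = a_k·p_{k-1} + p_{k-2}, q_k = a_k·q_{k-1} + q_{k-2} (p₋₁ = 1, q₋₁ = 0):
  k = 0: a₀ = 10; p₀/q₀ = 10/1; p₀² − 104·q₀² = 100 − 104 = -4.
  k = 1: m = 10, d = 4, a = ⌊(10 + 10)/4⌋ = 5; p/q = (5·10 + 1)/(5·1 + 0) = 51/5; p² − 104·q² = 2601 − 2600 = 1.
  The first convergent with p² − 104·q² = 1 gives the fundamental solution (x₁, y₁) = (51, 5).
Step 2: Apply the recurrence (x_{n+1}, y_{n+1}) = (x₁x_n + 104y₁y_n, x₁y_n + y₁x_n) repeatedly.
  From (x_1, y_1) = (51, 5): x_2 = 51·51 + 104·5·5 = 5201; y_2 = 51·5 + 5·51 = 510.
  From (x_2, y_2) = (5201, 510): x_3 = 51·5201 + 104·5·510 = 530451; y_3 = 51·510 + 5·5201 = 52015.
  From (x_3, y_3) = (530451, 52015): x_4 = 51·530451 + 104·5·52015 = 54100801; y_4 = 51·52015 + 5·530451 = 5305020.
  From (x_4, y_4) = (54100801, 5305020): x_5 = 51·54100801 + 104·5·5305020 = 5517751251; y_5 = 51·5305020 + 5·54100801 = 541060025.
  From (x_5, y_5) = (5517751251, 541060025): x_6 = 51·5517751251 + 104·5·541060025 = 562756526801; y_6 = 51·541060025 + 5·5517751251 = 55182817530.
Step 3: Verify x_6² - 104·y_6² = 316694908457124631293601 - 316694908457124631293600 = 1 (should be 1). ✓

(x_1, y_1) = (51, 5); (x_6, y_6) = (562756526801, 55182817530).


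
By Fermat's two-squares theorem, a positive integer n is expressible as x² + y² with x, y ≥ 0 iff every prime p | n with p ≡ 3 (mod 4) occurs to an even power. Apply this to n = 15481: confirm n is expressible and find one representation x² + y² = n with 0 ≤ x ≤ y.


Step 1: Factor n = 15481 = 113 · 137.
Step 2: Check the mod-4 condition on each prime factor: 113 ≡ 1 (mod 4), exponent 1; 137 ≡ 1 (mod 4), exponent 1.
All primes ≡ 3 (mod 4) appear to even exponent (or don't appear), so by the two-squares theorem n IS expressible as a sum of two squares.
Step 3: Build a representation. Here n = 113 · 137 is a product of primes ≡ 1 (mod 4). Each prime p ≡ 1 (mod 4) is itself a sum of two squares; find a² by testing p − a² for a perfect square:
  113: 113 − 1² = 112, 113 − 2² = 109, 113 − 3² = 104, 113 − 4² = 97, 113 − 5² = 88, 113 − 6² = 77, 113 − 7² = 64 = 8² ⇒ 113 = 7² + 8².
  137: 137 − 1² = 136, 137 − 2² = 133, 137 − 3² = 128, 137 − 4² = 121 = 11² ⇒ 137 = 4² + 11².
  Combine using the Brahmagupta–Fibonacci identity (a² + b²)(c² + d²) = (ac − bd)² + (ad + bc)² = (ac + bd)² + (ad − bc)²:
  113 · 137 = 15481: from (7² + 8²)(4² + 11²), take (7·4 − 8·11, 7·11 + 8·4) = (28 − 88, 77 + 32) = (-60, 109); dropping signs (only squares matter) gives (60, 109); check 60² + 109² = 3600 + 11881 = 15481 ✓.
Step 4: Order so x ≤ y and verify: 60² + 109² = 3600 + 11881 = 15481 = n. ✓

n = 15481 = 60² + 109² (one valid representation with x ≤ y).


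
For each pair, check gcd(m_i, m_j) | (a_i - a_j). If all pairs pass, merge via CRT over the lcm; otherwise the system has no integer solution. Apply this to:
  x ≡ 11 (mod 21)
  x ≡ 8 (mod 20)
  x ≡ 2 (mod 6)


Moduli 21, 20, 6 are not pairwise coprime, so CRT works modulo lcm(m_i) when all pairwise compatibility conditions hold.
Pairwise compatibility: gcd(m_i, m_j) must divide a_i - a_j for every pair.
Merge one congruence at a time:
  Start: x ≡ 11 (mod 21).
  Combine with x ≡ 8 (mod 20): gcd(21, 20) = 1; 8 - 11 = -3, which IS divisible by 1, so compatible.
    Write x = 11 + 21·t and substitute into x ≡ 8 (mod 20): 21·t ≡ 8 − 11 = -3 (mod 20).
    Reduce coefficients mod 20: 1·t ≡ 17 (mod 20).
    So t ≡ 17 (mod 20).
    Then x = 11 + 21·17 = 368, valid modulo lcm(21, 20) = 420: x ≡ 368 (mod 420).
  Combine with x ≡ 2 (mod 6): gcd(420, 6) = 6; 2 - 368 = -366, which IS divisible by 6, so compatible.
    Write x = 368 + 420·t and substitute into x ≡ 2 (mod 6): 420·t ≡ 2 − 368 = -366 (mod 6).
    Divide the congruence (and modulus) by g = 6: 70·t ≡ -61 (mod 1).
    Modulo 1 every t works; take t = 0.
    Then x = 368 + 420·0 = 368, valid modulo lcm(420, 6) = 420: x ≡ 368 (mod 420).
Verify: 368 mod 21 = 11, 368 mod 20 = 8, 368 mod 6 = 2.

x ≡ 368 (mod 420).


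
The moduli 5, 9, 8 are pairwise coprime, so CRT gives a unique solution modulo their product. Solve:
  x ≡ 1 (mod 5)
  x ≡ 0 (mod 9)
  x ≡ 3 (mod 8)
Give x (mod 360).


Moduli 5, 9, 8 are pairwise coprime; by CRT there is a unique solution modulo M = 5 · 9 · 8 = 360.
Solve pairwise, accumulating the modulus:
  Start with x ≡ 1 (mod 5).
  Combine with x ≡ 0 (mod 9): since gcd(5, 9) = 1, we get a unique residue mod 45.
    Write x = 1 + 5·t and substitute into x ≡ 0 (mod 9): 5·t ≡ 0 − 1 = -1 (mod 9).
    Reduce coefficients mod 9: 5·t ≡ 8 (mod 9).
    The inverse of 5 mod 9 is 2 (since 5·2 = 10 = 1·9 + 1), so t ≡ 2·8 = 16 ≡ 7 (mod 9).
    Then x = 1 + 5·7 = 36, valid modulo lcm(5, 9) = 45: x ≡ 36 (mod 45).
  Combine with x ≡ 3 (mod 8): since gcd(45, 8) = 1, we get a unique residue mod 360.
    Write x = 36 + 45·t and substitute into x ≡ 3 (mod 8): 45·t ≡ 3 − 36 = -33 (mod 8).
    Reduce coefficients mod 8: 5·t ≡ 7 (mod 8).
    The inverse of 5 mod 8 is 5 (since 5·5 = 25 = 3·8 + 1), so t ≡ 5·7 = 35 ≡ 3 (mod 8).
    Then x = 36 + 45·3 = 171, valid modulo lcm(45, 8) = 360: x ≡ 171 (mod 360).
Verify: 171 mod 5 = 1 ✓, 171 mod 9 = 0 ✓, 171 mod 8 = 3 ✓.

x ≡ 171 (mod 360).


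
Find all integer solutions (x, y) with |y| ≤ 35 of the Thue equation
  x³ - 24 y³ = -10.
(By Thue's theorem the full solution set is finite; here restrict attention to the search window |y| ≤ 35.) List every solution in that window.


The equation is x³ - 24y³ = -10. For fixed y, x³ = 24·y³ − 10, so a solution requires the RHS to be a perfect cube.
Strategy: iterate y from -35 to 35, compute RHS = 24·y³ − 10, and check whether it is a (positive or negative) perfect cube.
Check small values of y:
  y = 0: RHS = -10 is not a perfect cube.
  y = 1: RHS = 14 is not a perfect cube.
  y = -1: RHS = -34 is not a perfect cube.
  y = 2: RHS = 182 is not a perfect cube.
  y = -2: RHS = -202 is not a perfect cube.
  y = 3: RHS = 638 is not a perfect cube.
  y = -3: RHS = -658 is not a perfect cube.
Continuing the search up to |y| = 35 finds no solutions either.
No (x, y) in the scanned range satisfies the equation.

No integer solutions with |y| ≤ 35.


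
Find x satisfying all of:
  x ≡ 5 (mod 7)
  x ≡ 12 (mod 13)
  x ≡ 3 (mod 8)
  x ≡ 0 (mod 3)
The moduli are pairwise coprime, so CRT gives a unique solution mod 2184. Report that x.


Product of moduli M = 7 · 13 · 8 · 3 = 2184.
Merge one congruence at a time:
  Start: x ≡ 5 (mod 7).
  Combine with x ≡ 12 (mod 13); new modulus lcm = 91.
    Write x = 5 + 7·t and substitute into x ≡ 12 (mod 13): 7·t ≡ 12 − 5 = 7 (mod 13).
    The inverse of 7 mod 13 is 2 (since 7·2 = 14 = 1·13 + 1), so t ≡ 2·7 = 14 ≡ 1 (mod 13).
    Then x = 5 + 7·1 = 12, valid modulo lcm(7, 13) = 91: x ≡ 12 (mod 91).
  Combine with x ≡ 3 (mod 8); new modulus lcm = 728.
    Write x = 12 + 91·t and substitute into x ≡ 3 (mod 8): 91·t ≡ 3 − 12 = -9 (mod 8).
    Reduce coefficients mod 8: 3·t ≡ 7 (mod 8).
    The inverse of 3 mod 8 is 3 (since 3·3 = 9 = 1·8 + 1), so t ≡ 3·7 = 21 ≡ 5 (mod 8).
    Then x = 12 + 91·5 = 467, valid modulo lcm(91, 8) = 728: x ≡ 467 (mod 728).
  Combine with x ≡ 0 (mod 3); new modulus lcm = 2184.
    Write x = 467 + 728·t and substitute into x ≡ 0 (mod 3): 728·t ≡ 0 − 467 = -467 (mod 3).
    Reduce coefficients mod 3: 2·t ≡ 1 (mod 3).
    The inverse of 2 mod 3 is 2 (since 2·2 = 4 = 1·3 + 1), so t ≡ 2·1 = 2 ≡ 2 (mod 3).
    Then x = 467 + 728·2 = 1923, valid modulo lcm(728, 3) = 2184: x ≡ 1923 (mod 2184).
Verify against each original: 1923 mod 7 = 5, 1923 mod 13 = 12, 1923 mod 8 = 3, 1923 mod 3 = 0.

x ≡ 1923 (mod 2184).


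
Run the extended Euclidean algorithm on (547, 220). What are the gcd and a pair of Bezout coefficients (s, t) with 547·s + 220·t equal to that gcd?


Euclidean algorithm on (547, 220) — divide until remainder is 0:
  547 = 2 · 220 + 107
  220 = 2 · 107 + 6
  107 = 17 · 6 + 5
  6 = 1 · 5 + 1
  5 = 5 · 1 + 0
gcd(547, 220) = 1.
Track Bezout coefficients alongside the remainders: start with r₀ = 547 = a·1 + b·0 (s = 1, t = 0) and r₁ = 220 = a·0 + b·1 (s = 0, t = 1); each new remainder r_{k+1} = r_{k-1} − q_k·r_k inherits s_{k+1} = s_{k-1} − q_k·s_k, t_{k+1} = t_{k-1} − q_k·t_k, so r_k = a·s_k + b·t_k at every step:
  q = 2: r = 107, s = 1 − 2·0 = 1, t = 0 − 2·1 = -2  (check: 547·1 + 220·(-2) = 107)
  q = 2: r = 6, s = 0 − 2·1 = -2, t = 1 − 2·(-2) = 5  (check: 547·(-2) + 220·5 = 6)
  q = 17: r = 5, s = 1 − 17·(-2) = 35, t = -2 − 17·5 = -87  (check: 547·35 + 220·(-87) = 5)
  q = 1: r = 1, s = -2 − 1·35 = -37, t = 5 − 1·(-87) = 92  (check: 547·(-37) + 220·92 = 1)
The row with r = 1 (the gcd) gives the Bezout coefficients s = -37, t = 92.
Result: 547 · (-37) + 220 · (92) = 1.

gcd(547, 220) = 1; s = -37, t = 92 (check: 547·(-37) + 220·92 = 1).


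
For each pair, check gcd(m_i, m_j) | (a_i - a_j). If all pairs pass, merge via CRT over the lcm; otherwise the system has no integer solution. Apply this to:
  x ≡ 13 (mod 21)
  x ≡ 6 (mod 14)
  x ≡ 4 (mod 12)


Moduli 21, 14, 12 are not pairwise coprime, so CRT works modulo lcm(m_i) when all pairwise compatibility conditions hold.
Pairwise compatibility: gcd(m_i, m_j) must divide a_i - a_j for every pair.
Merge one congruence at a time:
  Start: x ≡ 13 (mod 21).
  Combine with x ≡ 6 (mod 14): gcd(21, 14) = 7; 6 - 13 = -7, which IS divisible by 7, so compatible.
    Write x = 13 + 21·t and substitute into x ≡ 6 (mod 14): 21·t ≡ 6 − 13 = -7 (mod 14).
    Divide the congruence (and modulus) by g = 7: 3·t ≡ -1 (mod 2).
    Reduce coefficients mod 2: 1·t ≡ 1 (mod 2).
    So t ≡ 1 (mod 2).
    Then x = 13 + 21·1 = 34, valid modulo lcm(21, 14) = 42: x ≡ 34 (mod 42).
  Combine with x ≡ 4 (mod 12): gcd(42, 12) = 6; 4 - 34 = -30, which IS divisible by 6, so compatible.
    Write x = 34 + 42·t and substitute into x ≡ 4 (mod 12): 42·t ≡ 4 − 34 = -30 (mod 12).
    Divide the congruence (and modulus) by g = 6: 7·t ≡ -5 (mod 2).
    Reduce coefficients mod 2: 1·t ≡ 1 (mod 2).
    So t ≡ 1 (mod 2).
    Then x = 34 + 42·1 = 76, valid modulo lcm(42, 12) = 84: x ≡ 76 (mod 84).
Verify: 76 mod 21 = 13, 76 mod 14 = 6, 76 mod 12 = 4.

x ≡ 76 (mod 84).


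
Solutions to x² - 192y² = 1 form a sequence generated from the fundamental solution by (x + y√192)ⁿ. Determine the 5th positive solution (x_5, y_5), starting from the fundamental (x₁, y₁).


Step 1: Find the fundamental solution (x₁, y₁) of x² - 192y² = 1.
  Expand √192 as a continued fraction. a₀ = ⌊√192⌋ = 13; iterate m_{k+1} = d_k·a_k − m_k, d_{k+1} = (192 − m_{k+1}²)/d_k, a_{k+1} = ⌊(a₀ + m_{k+1})/d_{k+1}⌋ (starting m₀ = 0, d₀ = 1), with convergents p_k = a_k·p_{k-1} + p_{k-2}, q_k = a_k·q_{k-1} + q_{k-2} (p₋₁ = 1, q₋₁ = 0):
  k = 0: a₀ = 13; p₀/q₀ = 13/1; p₀² − 192·q₀² = 169 − 192 = -23.
  k = 1: m = 13, d = 23, a = ⌊(13 + 13)/23⌋ = 1; p/q = (1·13 + 1)/(1·1 + 0) = 14/1; p² − 192·q² = 196 − 192 = 4.
  k = 2: m = 10, d = 4, a = ⌊(13 + 10)/4⌋ = 5; p/q = (5·14 + 13)/(5·1 + 1) = 83/6; p² − 192·q² = 6889 − 6912 = -23.
  k = 3: m = 10, d = 23, a = ⌊(13 + 10)/23⌋ = 1; p/q = (1·83 + 14)/(1·6 + 1) = 97/7; p² − 192·q² = 9409 − 9408 = 1.
  The first convergent with p² − 192·q² = 1 gives the fundamental solution (x₁, y₁) = (97, 7).
Step 2: Apply the recurrence (x_{n+1}, y_{n+1}) = (x₁x_n + 192y₁y_n, x₁y_n + y₁x_n) repeatedly.
  From (x_1, y_1) = (97, 7): x_2 = 97·97 + 192·7·7 = 18817; y_2 = 97·7 + 7·97 = 1358.
  From (x_2, y_2) = (18817, 1358): x_3 = 97·18817 + 192·7·1358 = 3650401; y_3 = 97·1358 + 7·18817 = 263445.
  From (x_3, y_3) = (3650401, 263445): x_4 = 97·3650401 + 192·7·263445 = 708158977; y_4 = 97·263445 + 7·3650401 = 51106972.
  From (x_4, y_4) = (708158977, 51106972): x_5 = 97·708158977 + 192·7·51106972 = 137379191137; y_5 = 97·51106972 + 7·708158977 = 9914489123.
Step 3: Verify x_5² - 192·y_5² = 18873042157456379352769 - 18873042157456379352768 = 1 (should be 1). ✓

(x_1, y_1) = (97, 7); (x_5, y_5) = (137379191137, 9914489123).


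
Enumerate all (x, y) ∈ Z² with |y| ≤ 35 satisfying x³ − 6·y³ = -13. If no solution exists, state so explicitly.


The equation is x³ - 6y³ = -13. For fixed y, x³ = 6·y³ − 13, so a solution requires the RHS to be a perfect cube.
Strategy: iterate y from -35 to 35, compute RHS = 6·y³ − 13, and check whether it is a (positive or negative) perfect cube.
Check small values of y:
  y = 0: RHS = -13 is not a perfect cube.
  y = 1: RHS = -7 is not a perfect cube.
  y = -1: RHS = -19 is not a perfect cube.
  y = 2: RHS = 35 is not a perfect cube.
  y = -2: RHS = -61 is not a perfect cube.
  y = 3: RHS = 149 is not a perfect cube.
  y = -3: RHS = -175 is not a perfect cube.
Continuing the search up to |y| = 35 finds no solutions either.
No (x, y) in the scanned range satisfies the equation.

No integer solutions with |y| ≤ 35.


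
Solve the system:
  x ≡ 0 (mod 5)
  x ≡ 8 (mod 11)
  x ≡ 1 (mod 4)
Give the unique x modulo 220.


Moduli 5, 11, 4 are pairwise coprime; by CRT there is a unique solution modulo M = 5 · 11 · 4 = 220.
Solve pairwise, accumulating the modulus:
  Start with x ≡ 0 (mod 5).
  Combine with x ≡ 8 (mod 11): since gcd(5, 11) = 1, we get a unique residue mod 55.
    Write x = 0 + 5·t and substitute into x ≡ 8 (mod 11): 5·t ≡ 8 − 0 = 8 (mod 11).
    The inverse of 5 mod 11 is 9 (since 5·9 = 45 = 4·11 + 1), so t ≡ 9·8 = 72 ≡ 6 (mod 11).
    Then x = 0 + 5·6 = 30, valid modulo lcm(5, 11) = 55: x ≡ 30 (mod 55).
  Combine with x ≡ 1 (mod 4): since gcd(55, 4) = 1, we get a unique residue mod 220.
    Write x = 30 + 55·t and substitute into x ≡ 1 (mod 4): 55·t ≡ 1 − 30 = -29 (mod 4).
    Reduce coefficients mod 4: 3·t ≡ 3 (mod 4).
    The inverse of 3 mod 4 is 3 (since 3·3 = 9 = 2·4 + 1), so t ≡ 3·3 = 9 ≡ 1 (mod 4).
    Then x = 30 + 55·1 = 85, valid modulo lcm(55, 4) = 220: x ≡ 85 (mod 220).
Verify: 85 mod 5 = 0 ✓, 85 mod 11 = 8 ✓, 85 mod 4 = 1 ✓.

x ≡ 85 (mod 220).


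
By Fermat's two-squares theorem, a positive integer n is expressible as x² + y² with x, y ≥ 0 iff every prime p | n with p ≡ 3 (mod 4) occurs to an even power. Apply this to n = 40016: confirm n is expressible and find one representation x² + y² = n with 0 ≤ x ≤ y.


Step 1: Factor n = 40016 = 2^4 · 41 · 61.
Step 2: Check the mod-4 condition on each prime factor: 2 = 2 (special); 41 ≡ 1 (mod 4), exponent 1; 61 ≡ 1 (mod 4), exponent 1.
All primes ≡ 3 (mod 4) appear to even exponent (or don't appear), so by the two-squares theorem n IS expressible as a sum of two squares.
Step 3: Build a representation. Group n = k² · m with k = 4 and m = 41 · 61 = 2501 (a product of primes ≡ 1 (mod 4)); a representation of m scales to one of n via (k·x)² + (k·y)² = k²(x² + y²). Each prime p ≡ 1 (mod 4) is itself a sum of two squares; find a² by testing p − a² for a perfect square:
  41: 41 − 1² = 40, 41 − 2² = 37, 41 − 3² = 32, 41 − 4² = 25 = 5² ⇒ 41 = 4² + 5².
  61: 61 − 1² = 60, 61 − 2² = 57, 61 − 3² = 52, 61 − 4² = 45, 61 − 5² = 36 = 6² ⇒ 61 = 5² + 6².
  Combine using the Brahmagupta–Fibonacci identity (a² + b²)(c² + d²) = (ac − bd)² + (ad + bc)² = (ac + bd)² + (ad − bc)²:
  41 · 61 = 2501: from (4² + 5²)(5² + 6²), take (4·5 − 5·6, 4·6 + 5·5) = (20 − 30, 24 + 25) = (-10, 49); dropping signs (only squares matter) gives (10, 49); check 10² + 49² = 100 + 2401 = 2501 ✓.
  Scale by k = 4: (4·10, 4·49) = (40, 196).
Step 4: Order so x ≤ y and verify: 40² + 196² = 1600 + 38416 = 40016 = n. ✓

n = 40016 = 40² + 196² (one valid representation with x ≤ y).


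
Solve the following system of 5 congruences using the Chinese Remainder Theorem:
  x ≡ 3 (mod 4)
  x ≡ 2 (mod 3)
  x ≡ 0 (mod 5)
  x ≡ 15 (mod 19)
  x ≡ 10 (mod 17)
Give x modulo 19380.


Product of moduli M = 4 · 3 · 5 · 19 · 17 = 19380.
Merge one congruence at a time:
  Start: x ≡ 3 (mod 4).
  Combine with x ≡ 2 (mod 3); new modulus lcm = 12.
    Write x = 3 + 4·t and substitute into x ≡ 2 (mod 3): 4·t ≡ 2 − 3 = -1 (mod 3).
    Reduce coefficients mod 3: 1·t ≡ 2 (mod 3).
    So t ≡ 2 (mod 3).
    Then x = 3 + 4·2 = 11, valid modulo lcm(4, 3) = 12: x ≡ 11 (mod 12).
  Combine with x ≡ 0 (mod 5); new modulus lcm = 60.
    Write x = 11 + 12·t and substitute into x ≡ 0 (mod 5): 12·t ≡ 0 − 11 = -11 (mod 5).
    Reduce coefficients mod 5: 2·t ≡ 4 (mod 5).
    The inverse of 2 mod 5 is 3 (since 2·3 = 6 = 1·5 + 1), so t ≡ 3·4 = 12 ≡ 2 (mod 5).
    Then x = 11 + 12·2 = 35, valid modulo lcm(12, 5) = 60: x ≡ 35 (mod 60).
  Combine with x ≡ 15 (mod 19); new modulus lcm = 1140.
    Write x = 35 + 60·t and substitute into x ≡ 15 (mod 19): 60·t ≡ 15 − 35 = -20 (mod 19).
    Reduce coefficients mod 19: 3·t ≡ 18 (mod 19).
    The inverse of 3 mod 19 is 13 (since 3·13 = 39 = 2·19 + 1), so t ≡ 13·18 = 234 ≡ 6 (mod 19).
    Then x = 35 + 60·6 = 395, valid modulo lcm(60, 19) = 1140: x ≡ 395 (mod 1140).
  Combine with x ≡ 10 (mod 17); new modulus lcm = 19380.
    Write x = 395 + 1140·t and substitute into x ≡ 10 (mod 17): 1140·t ≡ 10 − 395 = -385 (mod 17).
    Reduce coefficients mod 17: 1·t ≡ 6 (mod 17).
    So t ≡ 6 (mod 17).
    Then x = 395 + 1140·6 = 7235, valid modulo lcm(1140, 17) = 19380: x ≡ 7235 (mod 19380).
Verify against each original: 7235 mod 4 = 3, 7235 mod 3 = 2, 7235 mod 5 = 0, 7235 mod 19 = 15, 7235 mod 17 = 10.

x ≡ 7235 (mod 19380).


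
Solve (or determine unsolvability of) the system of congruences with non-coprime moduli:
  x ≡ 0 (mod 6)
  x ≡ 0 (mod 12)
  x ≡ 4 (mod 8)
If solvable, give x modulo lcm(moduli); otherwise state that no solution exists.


Moduli 6, 12, 8 are not pairwise coprime, so CRT works modulo lcm(m_i) when all pairwise compatibility conditions hold.
Pairwise compatibility: gcd(m_i, m_j) must divide a_i - a_j for every pair.
Merge one congruence at a time:
  Start: x ≡ 0 (mod 6).
  Combine with x ≡ 0 (mod 12): gcd(6, 12) = 6; 0 - 0 = 0, which IS divisible by 6, so compatible.
    Write x = 0 + 6·t and substitute into x ≡ 0 (mod 12): 6·t ≡ 0 − 0 = 0 (mod 12).
    Divide the congruence (and modulus) by g = 6: 1·t ≡ 0 (mod 2).
    So t ≡ 0 (mod 2).
    Then x = 0 + 6·0 = 0, valid modulo lcm(6, 12) = 12: x ≡ 0 (mod 12).
  Combine with x ≡ 4 (mod 8): gcd(12, 8) = 4; 4 - 0 = 4, which IS divisible by 4, so compatible.
    Write x = 0 + 12·t and substitute into x ≡ 4 (mod 8): 12·t ≡ 4 − 0 = 4 (mod 8).
    Divide the congruence (and modulus) by g = 4: 3·t ≡ 1 (mod 2).
    Reduce coefficients mod 2: 1·t ≡ 1 (mod 2).
    So t ≡ 1 (mod 2).
    Then x = 0 + 12·1 = 12, valid modulo lcm(12, 8) = 24: x ≡ 12 (mod 24).
Verify: 12 mod 6 = 0, 12 mod 12 = 0, 12 mod 8 = 4.

x ≡ 12 (mod 24).


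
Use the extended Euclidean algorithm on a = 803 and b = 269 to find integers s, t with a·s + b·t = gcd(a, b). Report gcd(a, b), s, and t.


Euclidean algorithm on (803, 269) — divide until remainder is 0:
  803 = 2 · 269 + 265
  269 = 1 · 265 + 4
  265 = 66 · 4 + 1
  4 = 4 · 1 + 0
gcd(803, 269) = 1.
Track Bezout coefficients alongside the remainders: start with r₀ = 803 = a·1 + b·0 (s = 1, t = 0) and r₁ = 269 = a·0 + b·1 (s = 0, t = 1); each new remainder r_{k+1} = r_{k-1} − q_k·r_k inherits s_{k+1} = s_{k-1} − q_k·s_k, t_{k+1} = t_{k-1} − q_k·t_k, so r_k = a·s_k + b·t_k at every step:
  q = 2: r = 265, s = 1 − 2·0 = 1, t = 0 − 2·1 = -2  (check: 803·1 + 269·(-2) = 265)
  q = 1: r = 4, s = 0 − 1·1 = -1, t = 1 − 1·(-2) = 3  (check: 803·(-1) + 269·3 = 4)
  q = 66: r = 1, s = 1 − 66·(-1) = 67, t = -2 − 66·3 = -200  (check: 803·67 + 269·(-200) = 1)
The row with r = 1 (the gcd) gives the Bezout coefficients s = 67, t = -200.
Result: 803 · (67) + 269 · (-200) = 1.

gcd(803, 269) = 1; s = 67, t = -200 (check: 803·67 + 269·(-200) = 1).


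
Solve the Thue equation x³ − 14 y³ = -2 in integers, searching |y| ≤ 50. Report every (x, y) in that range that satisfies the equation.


The equation is x³ - 14y³ = -2. For fixed y, x³ = 14·y³ − 2, so a solution requires the RHS to be a perfect cube.
Strategy: iterate y from -50 to 50, compute RHS = 14·y³ − 2, and check whether it is a (positive or negative) perfect cube.
Check small values of y:
  y = 0: RHS = -2 is not a perfect cube.
  y = 1: RHS = 12 is not a perfect cube.
  y = -1: RHS = -16 is not a perfect cube.
  y = 2: RHS = 110 is not a perfect cube.
  y = -2: RHS = -114 is not a perfect cube.
  y = 3: RHS = 376 is not a perfect cube.
  y = -3: RHS = -380 is not a perfect cube.
Continuing the search up to |y| = 50 finds no solutions either.
No (x, y) in the scanned range satisfies the equation.

No integer solutions with |y| ≤ 50.


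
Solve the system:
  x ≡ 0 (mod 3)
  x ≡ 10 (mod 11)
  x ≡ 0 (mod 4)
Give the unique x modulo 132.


Moduli 3, 11, 4 are pairwise coprime; by CRT there is a unique solution modulo M = 3 · 11 · 4 = 132.
Solve pairwise, accumulating the modulus:
  Start with x ≡ 0 (mod 3).
  Combine with x ≡ 10 (mod 11): since gcd(3, 11) = 1, we get a unique residue mod 33.
    Write x = 0 + 3·t and substitute into x ≡ 10 (mod 11): 3·t ≡ 10 − 0 = 10 (mod 11).
    The inverse of 3 mod 11 is 4 (since 3·4 = 12 = 1·11 + 1), so t ≡ 4·10 = 40 ≡ 7 (mod 11).
    Then x = 0 + 3·7 = 21, valid modulo lcm(3, 11) = 33: x ≡ 21 (mod 33).
  Combine with x ≡ 0 (mod 4): since gcd(33, 4) = 1, we get a unique residue mod 132.
    Write x = 21 + 33·t and substitute into x ≡ 0 (mod 4): 33·t ≡ 0 − 21 = -21 (mod 4).
    Reduce coefficients mod 4: 1·t ≡ 3 (mod 4).
    So t ≡ 3 (mod 4).
    Then x = 21 + 33·3 = 120, valid modulo lcm(33, 4) = 132: x ≡ 120 (mod 132).
Verify: 120 mod 3 = 0 ✓, 120 mod 11 = 10 ✓, 120 mod 4 = 0 ✓.

x ≡ 120 (mod 132).


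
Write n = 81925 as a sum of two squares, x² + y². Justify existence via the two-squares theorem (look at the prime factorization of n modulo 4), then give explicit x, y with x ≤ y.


Step 1: Factor n = 81925 = 5^2 · 29 · 113.
Step 2: Check the mod-4 condition on each prime factor: 5 ≡ 1 (mod 4), exponent 2; 29 ≡ 1 (mod 4), exponent 1; 113 ≡ 1 (mod 4), exponent 1.
All primes ≡ 3 (mod 4) appear to even exponent (or don't appear), so by the two-squares theorem n IS expressible as a sum of two squares.
Step 3: Build a representation. Group n = k² · m with k = 5 and m = 29 · 113 = 3277 (a product of primes ≡ 1 (mod 4)); a representation of m scales to one of n via (k·x)² + (k·y)² = k²(x² + y²). Each prime p ≡ 1 (mod 4) is itself a sum of two squares; find a² by testing p − a² for a perfect square:
  29: 29 − 1² = 28, 29 − 2² = 25 = 5² ⇒ 29 = 2² + 5².
  113: 113 − 1² = 112, 113 − 2² = 109, 113 − 3² = 104, 113 − 4² = 97, 113 − 5² = 88, 113 − 6² = 77, 113 − 7² = 64 = 8² ⇒ 113 = 7² + 8².
  Combine using the Brahmagupta–Fibonacci identity (a² + b²)(c² + d²) = (ac − bd)² + (ad + bc)² = (ac + bd)² + (ad − bc)²:
  29 · 113 = 3277: from (2² + 5²)(7² + 8²), take (2·7 − 5·8, 2·8 + 5·7) = (14 − 40, 16 + 35) = (-26, 51); dropping signs (only squares matter) gives (26, 51); check 26² + 51² = 676 + 2601 = 3277 ✓.
  Scale by k = 5: (5·26, 5·51) = (130, 255).
Step 4: Order so x ≤ y and verify: 130² + 255² = 16900 + 65025 = 81925 = n. ✓

n = 81925 = 130² + 255² (one valid representation with x ≤ y).


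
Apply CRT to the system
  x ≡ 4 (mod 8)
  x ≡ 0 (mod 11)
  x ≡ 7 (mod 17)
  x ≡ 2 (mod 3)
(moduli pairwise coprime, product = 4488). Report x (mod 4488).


Product of moduli M = 8 · 11 · 17 · 3 = 4488.
Merge one congruence at a time:
  Start: x ≡ 4 (mod 8).
  Combine with x ≡ 0 (mod 11); new modulus lcm = 88.
    Write x = 4 + 8·t and substitute into x ≡ 0 (mod 11): 8·t ≡ 0 − 4 = -4 (mod 11).
    Reduce coefficients mod 11: 8·t ≡ 7 (mod 11).
    The inverse of 8 mod 11 is 7 (since 8·7 = 56 = 5·11 + 1), so t ≡ 7·7 = 49 ≡ 5 (mod 11).
    Then x = 4 + 8·5 = 44, valid modulo lcm(8, 11) = 88: x ≡ 44 (mod 88).
  Combine with x ≡ 7 (mod 17); new modulus lcm = 1496.
    Write x = 44 + 88·t and substitute into x ≡ 7 (mod 17): 88·t ≡ 7 − 44 = -37 (mod 17).
    Reduce coefficients mod 17: 3·t ≡ 14 (mod 17).
    The inverse of 3 mod 17 is 6 (since 3·6 = 18 = 1·17 + 1), so t ≡ 6·14 = 84 ≡ 16 (mod 17).
    Then x = 44 + 88·16 = 1452, valid modulo lcm(88, 17) = 1496: x ≡ 1452 (mod 1496).
  Combine with x ≡ 2 (mod 3); new modulus lcm = 4488.
    Write x = 1452 + 1496·t and substitute into x ≡ 2 (mod 3): 1496·t ≡ 2 − 1452 = -1450 (mod 3).
    Reduce coefficients mod 3: 2·t ≡ 2 (mod 3).
    The inverse of 2 mod 3 is 2 (since 2·2 = 4 = 1·3 + 1), so t ≡ 2·2 = 4 ≡ 1 (mod 3).
    Then x = 1452 + 1496·1 = 2948, valid modulo lcm(1496, 3) = 4488: x ≡ 2948 (mod 4488).
Verify against each original: 2948 mod 8 = 4, 2948 mod 11 = 0, 2948 mod 17 = 7, 2948 mod 3 = 2.

x ≡ 2948 (mod 4488).
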